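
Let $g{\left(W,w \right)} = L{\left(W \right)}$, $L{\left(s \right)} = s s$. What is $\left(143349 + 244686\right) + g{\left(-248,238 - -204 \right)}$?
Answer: $449539$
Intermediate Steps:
$L{\left(s \right)} = s^{2}$
$g{\left(W,w \right)} = W^{2}$
$\left(143349 + 244686\right) + g{\left(-248,238 - -204 \right)} = \left(143349 + 244686\right) + \left(-248\right)^{2} = 388035 + 61504 = 449539$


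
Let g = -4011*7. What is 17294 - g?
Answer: 45371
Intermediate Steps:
g = -28077
17294 - g = 17294 - 1*(-28077) = 17294 + 28077 = 45371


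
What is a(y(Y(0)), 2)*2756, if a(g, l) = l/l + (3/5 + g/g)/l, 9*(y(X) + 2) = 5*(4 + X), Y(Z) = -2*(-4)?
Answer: 24804/5 ≈ 4960.8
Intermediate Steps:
Y(Z) = 8
y(X) = 2/9 + 5*X/9 (y(X) = -2 + (5*(4 + X))/9 = -2 + (20 + 5*X)/9 = -2 + (20/9 + 5*X/9) = 2/9 + 5*X/9)
a(g, l) = 1 + 8/(5*l) (a(g, l) = 1 + (3*(⅕) + 1)/l = 1 + (⅗ + 1)/l = 1 + 8/(5*l))
a(y(Y(0)), 2)*2756 = ((8/5 + 2)/2)*2756 = ((½)*(18/5))*2756 = (9/5)*2756 = 24804/5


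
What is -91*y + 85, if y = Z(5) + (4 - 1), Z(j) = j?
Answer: -643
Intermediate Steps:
y = 8 (y = 5 + (4 - 1) = 5 + 3 = 8)
-91*y + 85 = -91*8 + 85 = -728 + 85 = -643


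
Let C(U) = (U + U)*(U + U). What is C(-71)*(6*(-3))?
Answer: -362952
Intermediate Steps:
C(U) = 4*U**2 (C(U) = (2*U)*(2*U) = 4*U**2)
C(-71)*(6*(-3)) = (4*(-71)**2)*(6*(-3)) = (4*5041)*(-18) = 20164*(-18) = -362952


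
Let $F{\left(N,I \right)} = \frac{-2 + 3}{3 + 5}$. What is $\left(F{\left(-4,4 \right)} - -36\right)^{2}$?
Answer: $\frac{83521}{64} \approx 1305.0$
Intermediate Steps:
$F{\left(N,I \right)} = \frac{1}{8}$ ($F{\left(N,I \right)} = 1 \cdot \frac{1}{8} = \frac{1}{8}$)
$\left(F{\left(-4,4 \right)} - -36\right)^{2} = \left(\frac{1}{8} - -36\right)^{2} = \left(\frac{1}{8} + \left(-16 + 52\right)\right)^{2} = \left(\frac{1}{8} + 36\right)^{2} = \left(\frac{289}{8}\right)^{2} = \frac{83521}{64}$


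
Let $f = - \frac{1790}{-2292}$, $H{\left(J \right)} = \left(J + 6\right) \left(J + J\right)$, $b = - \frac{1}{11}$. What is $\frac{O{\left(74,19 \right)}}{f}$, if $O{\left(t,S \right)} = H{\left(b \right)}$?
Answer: $- \frac{29796}{21659} \approx -1.3757$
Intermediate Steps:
$b = - \frac{1}{11}$ ($b = \left(-1\right) \frac{1}{11} = - \frac{1}{11} \approx -0.090909$)
$H{\left(J \right)} = 2 J \left(6 + J\right)$ ($H{\left(J \right)} = \left(6 + J\right) 2 J = 2 J \left(6 + J\right)$)
$O{\left(t,S \right)} = - \frac{130}{121}$ ($O{\left(t,S \right)} = 2 \left(- \frac{1}{11}\right) \left(6 - \frac{1}{11}\right) = 2 \left(- \frac{1}{11}\right) \frac{65}{11} = - \frac{130}{121}$)
$f = \frac{895}{1146}$ ($f = \left(-1790\right) \left(- \frac{1}{2292}\right) = \frac{895}{1146} \approx 0.78098$)
$\frac{O{\left(74,19 \right)}}{f} = - \frac{130}{121 \cdot \frac{895}{1146}} = \left(- \frac{130}{121}\right) \frac{1146}{895} = - \frac{29796}{21659}$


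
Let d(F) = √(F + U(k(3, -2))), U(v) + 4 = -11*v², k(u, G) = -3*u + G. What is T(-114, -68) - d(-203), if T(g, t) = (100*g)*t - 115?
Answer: 775085 - I*√1538 ≈ 7.7509e+5 - 39.217*I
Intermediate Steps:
k(u, G) = G - 3*u
U(v) = -4 - 11*v²
T(g, t) = -115 + 100*g*t (T(g, t) = 100*g*t - 115 = -115 + 100*g*t)
d(F) = √(-1335 + F) (d(F) = √(F + (-4 - 11*(-2 - 3*3)²)) = √(F + (-4 - 11*(-2 - 9)²)) = √(F + (-4 - 11*(-11)²)) = √(F + (-4 - 11*121)) = √(F + (-4 - 1331)) = √(F - 1335) = √(-1335 + F))
T(-114, -68) - d(-203) = (-115 + 100*(-114)*(-68)) - √(-1335 - 203) = (-115 + 775200) - √(-1538) = 775085 - I*√1538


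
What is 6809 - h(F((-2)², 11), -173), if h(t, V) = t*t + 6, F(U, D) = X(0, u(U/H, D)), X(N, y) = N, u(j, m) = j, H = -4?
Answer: 6803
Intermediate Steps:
F(U, D) = 0
h(t, V) = 6 + t² (h(t, V) = t² + 6 = 6 + t²)
6809 - h(F((-2)², 11), -173) = 6809 - (6 + 0²) = 6809 - (6 + 0) = 6809 - 1*6 = 6809 - 6 = 6803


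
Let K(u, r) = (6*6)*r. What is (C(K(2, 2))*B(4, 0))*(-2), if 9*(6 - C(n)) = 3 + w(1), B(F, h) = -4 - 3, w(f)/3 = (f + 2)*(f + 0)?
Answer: 196/3 ≈ 65.333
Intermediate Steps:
K(u, r) = 36*r
w(f) = 3*f*(2 + f) (w(f) = 3*((f + 2)*(f + 0)) = 3*((2 + f)*f) = 3*(f*(2 + f)) = 3*f*(2 + f))
B(F, h) = -7
C(n) = 14/3 (C(n) = 6 - (3 + 3*1*(2 + 1))/9 = 6 - (3 + 3*1*3)/9 = 6 - (3 + 9)/9 = 6 - 1/9*12 = 6 - 4/3 = 14/3)
(C(K(2, 2))*B(4, 0))*(-2) = ((14/3)*(-7))*(-2) = -98/3*(-2) = 196/3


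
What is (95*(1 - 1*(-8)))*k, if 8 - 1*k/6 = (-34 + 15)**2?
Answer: -1810890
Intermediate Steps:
k = -2118 (k = 48 - 6*(-34 + 15)**2 = 48 - 6*(-19)**2 = 48 - 6*361 = 48 - 2166 = -2118)
(95*(1 - 1*(-8)))*k = (95*(1 - 1*(-8)))*(-2118) = (95*(1 + 8))*(-2118) = (95*9)*(-2118) = 855*(-2118) = -1810890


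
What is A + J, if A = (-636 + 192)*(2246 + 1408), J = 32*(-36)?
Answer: -1623528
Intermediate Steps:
J = -1152
A = -1622376 (A = -444*3654 = -1622376)
A + J = -1622376 - 1152 = -1623528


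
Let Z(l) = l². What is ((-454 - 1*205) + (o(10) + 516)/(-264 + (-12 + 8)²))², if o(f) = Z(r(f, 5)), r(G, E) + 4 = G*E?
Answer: 430894564/961 ≈ 4.4838e+5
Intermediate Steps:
r(G, E) = -4 + E*G (r(G, E) = -4 + G*E = -4 + E*G)
o(f) = (-4 + 5*f)²
((-454 - 1*205) + (o(10) + 516)/(-264 + (-12 + 8)²))² = ((-454 - 1*205) + ((-4 + 5*10)² + 516)/(-264 + (-12 + 8)²))² = ((-454 - 205) + ((-4 + 50)² + 516)/(-264 + (-4)²))² = (-659 + (46² + 516)/(-264 + 16))² = (-659 + (2116 + 516)/(-248))² = (-659 + 2632*(-1/248))² = (-659 - 329/31)² = (-20758/31)² = 430894564/961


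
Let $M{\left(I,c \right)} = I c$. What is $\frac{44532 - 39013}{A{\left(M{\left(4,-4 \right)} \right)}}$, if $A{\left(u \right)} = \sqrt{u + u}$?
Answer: $- \frac{5519 i \sqrt{2}}{8} \approx - 975.63 i$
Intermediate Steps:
$A{\left(u \right)} = \sqrt{2} \sqrt{u}$ ($A{\left(u \right)} = \sqrt{2 u} = \sqrt{2} \sqrt{u}$)
$\frac{44532 - 39013}{A{\left(M{\left(4,-4 \right)} \right)}} = \frac{44532 - 39013}{\sqrt{2} \sqrt{4 \left(-4\right)}} = \frac{5519}{\sqrt{2} \sqrt{-16}} = \frac{5519}{\sqrt{2} \cdot 4 i} = \frac{5519}{4 i \sqrt{2}} = 5519 \left(- \frac{i \sqrt{2}}{8}\right) = - \frac{5519 i \sqrt{2}}{8}$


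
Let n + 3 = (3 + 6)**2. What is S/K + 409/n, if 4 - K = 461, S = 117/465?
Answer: 28968473/5525130 ≈ 5.2430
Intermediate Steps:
S = 39/155 (S = 117*(1/465) = 39/155 ≈ 0.25161)
n = 78 (n = -3 + (3 + 6)**2 = -3 + 9**2 = -3 + 81 = 78)
K = -457 (K = 4 - 1*461 = 4 - 461 = -457)
S/K + 409/n = (39/155)/(-457) + 409/78 = (39/155)*(-1/457) + 409*(1/78) = -39/70835 + 409/78 = 28968473/5525130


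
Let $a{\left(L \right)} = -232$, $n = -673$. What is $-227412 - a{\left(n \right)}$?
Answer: $-227180$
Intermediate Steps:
$-227412 - a{\left(n \right)} = -227412 - -232 = -227412 + 232 = -227180$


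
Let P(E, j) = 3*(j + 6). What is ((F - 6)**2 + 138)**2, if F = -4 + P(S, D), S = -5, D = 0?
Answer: 40804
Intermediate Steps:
P(E, j) = 18 + 3*j (P(E, j) = 3*(6 + j) = 18 + 3*j)
F = 14 (F = -4 + (18 + 3*0) = -4 + (18 + 0) = -4 + 18 = 14)
((F - 6)**2 + 138)**2 = ((14 - 6)**2 + 138)**2 = (8**2 + 138)**2 = (64 + 138)**2 = 202**2 = 40804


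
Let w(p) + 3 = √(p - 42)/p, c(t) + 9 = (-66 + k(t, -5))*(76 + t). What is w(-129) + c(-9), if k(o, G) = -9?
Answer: -5037 - I*√19/43 ≈ -5037.0 - 0.10137*I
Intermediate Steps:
c(t) = -5709 - 75*t (c(t) = -9 + (-66 - 9)*(76 + t) = -9 - 75*(76 + t) = -9 + (-5700 - 75*t) = -5709 - 75*t)
w(p) = -3 + √(-42 + p)/p (w(p) = -3 + √(p - 42)/p = -3 + √(-42 + p)/p)
w(-129) + c(-9) = (-3 + √(-42 - 129)/(-129)) + (-5709 - 75*(-9)) = (-3 - I*√19/43) + (-5709 + 675) = (-3 - I*√19/43) - 5034 = -5037 - I*√19/43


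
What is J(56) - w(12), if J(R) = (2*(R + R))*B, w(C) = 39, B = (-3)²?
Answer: 1977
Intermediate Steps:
B = 9
J(R) = 36*R (J(R) = (2*(R + R))*9 = (2*(2*R))*9 = (4*R)*9 = 36*R)
J(56) - w(12) = 36*56 - 1*39 = 2016 - 39 = 1977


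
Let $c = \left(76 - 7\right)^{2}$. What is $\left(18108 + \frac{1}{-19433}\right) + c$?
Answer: $\frac{444413276}{19433} \approx 22869.0$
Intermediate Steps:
$c = 4761$ ($c = 69^{2} = 4761$)
$\left(18108 + \frac{1}{-19433}\right) + c = \left(18108 + \frac{1}{-19433}\right) + 4761 = \left(18108 - \frac{1}{19433}\right) + 4761 = \frac{351892763}{19433} + 4761 = \frac{444413276}{19433}$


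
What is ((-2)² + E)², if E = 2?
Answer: 36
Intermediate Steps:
((-2)² + E)² = ((-2)² + 2)² = (4 + 2)² = 6² = 36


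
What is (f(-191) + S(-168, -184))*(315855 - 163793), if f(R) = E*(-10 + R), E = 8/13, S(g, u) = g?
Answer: -576619104/13 ≈ -4.4355e+7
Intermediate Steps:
E = 8/13 (E = 8*(1/13) = 8/13 ≈ 0.61539)
f(R) = -80/13 + 8*R/13 (f(R) = 8*(-10 + R)/13 = -80/13 + 8*R/13)
(f(-191) + S(-168, -184))*(315855 - 163793) = ((-80/13 + (8/13)*(-191)) - 168)*(315855 - 163793) = ((-80/13 - 1528/13) - 168)*152062 = (-1608/13 - 168)*152062 = -3792/13*152062 = -576619104/13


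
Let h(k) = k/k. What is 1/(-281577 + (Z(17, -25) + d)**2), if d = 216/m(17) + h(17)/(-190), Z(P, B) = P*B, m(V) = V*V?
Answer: -3015108100/306281524065699 ≈ -9.8442e-6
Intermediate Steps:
m(V) = V**2
h(k) = 1
Z(P, B) = B*P
d = 40751/54910 (d = 216/(17**2) + 1/(-190) = 216/289 + 1*(-1/190) = 216*(1/289) - 1/190 = 216/289 - 1/190 = 40751/54910 ≈ 0.74214)
1/(-281577 + (Z(17, -25) + d)**2) = 1/(-281577 + (-25*17 + 40751/54910)**2) = 1/(-281577 + (-425 + 40751/54910)**2) = 1/(-281577 + (-23295999/54910)**2) = 1/(-281577 + 542703569408001/3015108100) = 1/(-306281524065699/3015108100) = -3015108100/306281524065699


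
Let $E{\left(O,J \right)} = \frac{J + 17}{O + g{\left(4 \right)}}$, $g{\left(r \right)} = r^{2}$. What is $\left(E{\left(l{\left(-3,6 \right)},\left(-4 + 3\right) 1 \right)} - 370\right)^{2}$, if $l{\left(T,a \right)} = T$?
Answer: $\frac{22982436}{169} \approx 1.3599 \cdot 10^{5}$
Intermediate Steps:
$E{\left(O,J \right)} = \frac{17 + J}{16 + O}$ ($E{\left(O,J \right)} = \frac{J + 17}{O + 4^{2}} = \frac{17 + J}{O + 16} = \frac{17 + J}{16 + O}$)
$\left(E{\left(l{\left(-3,6 \right)},\left(-4 + 3\right) 1 \right)} - 370\right)^{2} = \left(\frac{17 + \left(-4 + 3\right) 1}{16 - 3} - 370\right)^{2} = \left(\frac{17 - 1}{13} - 370\right)^{2} = \left(\frac{1}{13} \cdot 16 - 370\right)^{2} = \left(\frac{16}{13} - 370\right)^{2} = \left(- \frac{4794}{13}\right)^{2} = \frac{22982436}{169}$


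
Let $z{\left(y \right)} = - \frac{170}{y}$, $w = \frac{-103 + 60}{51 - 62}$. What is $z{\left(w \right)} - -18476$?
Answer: $\frac{792598}{43} \approx 18433.0$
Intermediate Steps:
$w = \frac{43}{11}$ ($w = - \frac{43}{-11} = \left(-43\right) \left(- \frac{1}{11}\right) = \frac{43}{11} \approx 3.9091$)
$z{\left(w \right)} - -18476 = - \frac{170}{\frac{43}{11}} - -18476 = \left(-170\right) \frac{11}{43} + 18476 = - \frac{1870}{43} + 18476 = \frac{792598}{43}$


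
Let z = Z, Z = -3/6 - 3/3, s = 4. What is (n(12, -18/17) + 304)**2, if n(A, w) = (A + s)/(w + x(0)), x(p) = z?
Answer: 671017216/7569 ≈ 88653.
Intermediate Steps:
Z = -3/2 (Z = -3*1/6 - 3*1/3 = -1/2 - 1 = -3/2 ≈ -1.5000)
z = -3/2 ≈ -1.5000
x(p) = -3/2
n(A, w) = (4 + A)/(-3/2 + w) (n(A, w) = (A + 4)/(w - 3/2) = (4 + A)/(-3/2 + w))
(n(12, -18/17) + 304)**2 = (2*(4 + 12)/(-3 + 2*(-18/17)) + 304)**2 = (2*16/(-3 + 2*(-18*1/17)) + 304)**2 = (2*16/(-3 + 2*(-18/17)) + 304)**2 = (2*16/(-3 - 36/17) + 304)**2 = (2*16/(-87/17) + 304)**2 = (2*(-17/87)*16 + 304)**2 = (-544/87 + 304)**2 = (25904/87)**2 = 671017216/7569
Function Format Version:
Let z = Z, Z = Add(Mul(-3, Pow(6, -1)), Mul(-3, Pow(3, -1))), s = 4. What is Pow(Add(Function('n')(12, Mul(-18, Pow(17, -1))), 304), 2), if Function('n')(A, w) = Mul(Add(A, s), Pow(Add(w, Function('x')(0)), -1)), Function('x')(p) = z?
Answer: Rational(671017216, 7569) ≈ 88653.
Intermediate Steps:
Z = Rational(-3, 2) (Z = Add(Mul(-3, Rational(1, 6)), Mul(-3, Rational(1, 3))) = Add(Rational(-1, 2), -1) = Rational(-3, 2) ≈ -1.5000)
z = Rational(-3, 2) ≈ -1.5000
Function('x')(p) = Rational(-3, 2)
Function('n')(A, w) = Mul(Pow(Add(Rational(-3, 2), w), -1), Add(4, A)) (Function('n')(A, w) = Mul(Add(A, 4), Pow(Add(w, Rational(-3, 2)), -1)) = Mul(Add(4, A), Pow(Add(Rational(-3, 2), w), -1)) = Mul(Pow(Add(Rational(-3, 2), w), -1), Add(4, A)))
Pow(Add(Function('n')(12, Mul(-18, Pow(17, -1))), 304), 2) = Pow(Add(Mul(2, Pow(Add(-3, Mul(2, Mul(-18, Pow(17, -1)))), -1), Add(4, 12)), 304), 2) = Pow(Add(Mul(2, Pow(Add(-3, Mul(2, Mul(-18, Rational(1, 17)))), -1), 16), 304), 2) = Pow(Add(Mul(2, Pow(Add(-3, Mul(2, Rational(-18, 17))), -1), 16), 304), 2) = Pow(Add(Mul(2, Pow(Add(-3, Rational(-36, 17)), -1), 16), 304), 2) = Pow(Add(Mul(2, Pow(Rational(-87, 17), -1), 16), 304), 2) = Pow(Add(Mul(2, Rational(-17, 87), 16), 304), 2) = Pow(Add(Rational(-544, 87), 304), 2) = Pow(Rational(25904, 87), 2) = Rational(671017216, 7569)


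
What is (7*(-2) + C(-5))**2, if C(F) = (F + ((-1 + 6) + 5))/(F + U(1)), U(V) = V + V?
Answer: 2209/9 ≈ 245.44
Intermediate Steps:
U(V) = 2*V
C(F) = (10 + F)/(2 + F) (C(F) = (F + ((-1 + 6) + 5))/(F + 2*1) = (F + (5 + 5))/(F + 2) = (F + 10)/(2 + F) = (10 + F)/(2 + F))
(7*(-2) + C(-5))**2 = (7*(-2) + (10 - 5)/(2 - 5))**2 = (-14 + 5/(-3))**2 = (-14 - 1/3*5)**2 = (-14 - 5/3)**2 = (-47/3)**2 = 2209/9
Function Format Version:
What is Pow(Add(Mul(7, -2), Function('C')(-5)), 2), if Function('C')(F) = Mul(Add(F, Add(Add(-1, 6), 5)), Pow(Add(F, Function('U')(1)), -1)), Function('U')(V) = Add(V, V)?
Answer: Rational(2209, 9) ≈ 245.44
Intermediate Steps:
Function('U')(V) = Mul(2, V)
Function('C')(F) = Mul(Pow(Add(2, F), -1), Add(10, F)) (Function('C')(F) = Mul(Add(F, Add(Add(-1, 6), 5)), Pow(Add(F, Mul(2, 1)), -1)) = Mul(Add(F, Add(5, 5)), Pow(Add(F, 2), -1)) = Mul(Add(F, 10), Pow(Add(2, F), -1)) = Mul(Add(10, F), Pow(Add(2, F), -1)) = Mul(Pow(Add(2, F), -1), Add(10, F)))
Pow(Add(Mul(7, -2), Function('C')(-5)), 2) = Pow(Add(Mul(7, -2), Mul(Pow(Add(2, -5), -1), Add(10, -5))), 2) = Pow(Add(-14, Mul(Pow(-3, -1), 5)), 2) = Pow(Add(-14, Mul(Rational(-1, 3), 5)), 2) = Pow(Add(-14, Rational(-5, 3)), 2) = Pow(Rational(-47, 3), 2) = Rational(2209, 9)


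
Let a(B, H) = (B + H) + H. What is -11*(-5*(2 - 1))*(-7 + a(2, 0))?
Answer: -275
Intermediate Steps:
a(B, H) = B + 2*H
-11*(-5*(2 - 1))*(-7 + a(2, 0)) = -11*(-5*(2 - 1))*(-7 + (2 + 2*0)) = -11*(-5*1)*(-7 + (2 + 0)) = -(-55)*(-7 + 2) = -(-55)*(-5) = -11*25 = -275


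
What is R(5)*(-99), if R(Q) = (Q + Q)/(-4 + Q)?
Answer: -990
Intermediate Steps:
R(Q) = 2*Q/(-4 + Q) (R(Q) = (2*Q)/(-4 + Q) = 2*Q/(-4 + Q))
R(5)*(-99) = (2*5/(-4 + 5))*(-99) = (2*5/1)*(-99) = (2*5*1)*(-99) = 10*(-99) = -990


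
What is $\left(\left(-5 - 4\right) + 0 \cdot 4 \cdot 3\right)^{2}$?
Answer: $81$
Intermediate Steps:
$\left(\left(-5 - 4\right) + 0 \cdot 4 \cdot 3\right)^{2} = \left(-9 + 0 \cdot 3\right)^{2} = \left(-9 + 0\right)^{2} = \left(-9\right)^{2} = 81$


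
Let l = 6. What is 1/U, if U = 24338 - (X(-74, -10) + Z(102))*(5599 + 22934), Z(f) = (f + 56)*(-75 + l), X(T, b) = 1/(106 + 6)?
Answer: 112/34842175115 ≈ 3.2145e-9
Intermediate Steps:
X(T, b) = 1/112
Z(f) = -3864 - 69*f (Z(f) = (f + 56)*(-75 + 6) = (56 + f)*(-69) = -3864 - 69*f)
U = 34842175115/112 (U = 24338 - (1/112 + (-3864 - 69*102))*(5599 + 22934) = 24338 - (1/112 + (-3864 - 7038))*28533 = 24338 - (1/112 - 10902)*28533 = 24338 - (-1221023)*28533/112 = 24338 - 1*(-34839449259/112) = 24338 + 34839449259/112 = 34842175115/112 ≈ 3.1109e+8)
1/U = 1/(34842175115/112) = 112/34842175115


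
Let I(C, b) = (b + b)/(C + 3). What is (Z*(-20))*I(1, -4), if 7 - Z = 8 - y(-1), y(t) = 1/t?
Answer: -80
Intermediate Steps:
I(C, b) = 2*b/(3 + C) (I(C, b) = (2*b)/(3 + C) = 2*b/(3 + C))
Z = -2 (Z = 7 - (8 - 1/(-1)) = 7 - (8 - 1*(-1)) = 7 - (8 + 1) = 7 - 1*9 = 7 - 9 = -2)
(Z*(-20))*I(1, -4) = (-2*(-20))*(2*(-4)/(3 + 1)) = 40*(2*(-4)/4) = 40*(2*(-4)*(¼)) = 40*(-2) = -80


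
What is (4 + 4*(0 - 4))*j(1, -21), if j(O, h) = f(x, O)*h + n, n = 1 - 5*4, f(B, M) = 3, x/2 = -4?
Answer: 984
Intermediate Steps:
x = -8 (x = 2*(-4) = -8)
n = -19 (n = 1 - 20 = -19)
j(O, h) = -19 + 3*h (j(O, h) = 3*h - 19 = -19 + 3*h)
(4 + 4*(0 - 4))*j(1, -21) = (4 + 4*(0 - 4))*(-19 + 3*(-21)) = (4 + 4*(-4))*(-19 - 63) = (4 - 16)*(-82) = -12*(-82) = 984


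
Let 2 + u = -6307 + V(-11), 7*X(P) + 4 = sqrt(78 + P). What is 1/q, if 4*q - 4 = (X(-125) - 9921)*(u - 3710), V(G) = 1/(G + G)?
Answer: 168391526435/4184726453867998457 + 2424609*I*sqrt(47)/4184726453867998457 ≈ 4.024e-8 + 3.9721e-12*I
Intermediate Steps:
X(P) = -4/7 + sqrt(78 + P)/7
V(G) = 1/(2*G)
u = -138799/22 (u = -2 + (-6307 + (1/2)/(-11)) = -2 + (-6307 + (1/2)*(-1/11)) = -2 + (-6307 - 1/22) = -2 - 138755/22 = -138799/22 ≈ -6309.0)
q = 15308320585/616 - 220419*I*sqrt(47)/616 (q = 1 + (((-4/7 + sqrt(78 - 125)/7) - 9921)*(-138799/22 - 3710))/4 = 1 + (((-4/7 + sqrt(-47)/7) - 9921)*(-220419/22))/4 = 1 + (((-4/7 + (I*sqrt(47))/7) - 9921)*(-220419/22))/4 = 1 + (((-4/7 + I*sqrt(47)/7) - 9921)*(-220419/22))/4 = 1 + ((-69451/7 + I*sqrt(47)/7)*(-220419/22))/4 = 1 + (15308319969/154 - 220419*I*sqrt(47)/154)/4 = 1 + (15308319969/616 - 220419*I*sqrt(47)/616) = 15308320585/616 - 220419*I*sqrt(47)/616 ≈ 2.4851e+7 - 2453.1*I)
1/q = 1/(15308320585/616 - 220419*I*sqrt(47)/616)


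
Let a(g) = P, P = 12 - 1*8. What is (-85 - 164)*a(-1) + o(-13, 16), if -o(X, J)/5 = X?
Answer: -931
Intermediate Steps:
o(X, J) = -5*X
P = 4 (P = 12 - 8 = 4)
a(g) = 4
(-85 - 164)*a(-1) + o(-13, 16) = (-85 - 164)*4 - 5*(-13) = -249*4 + 65 = -996 + 65 = -931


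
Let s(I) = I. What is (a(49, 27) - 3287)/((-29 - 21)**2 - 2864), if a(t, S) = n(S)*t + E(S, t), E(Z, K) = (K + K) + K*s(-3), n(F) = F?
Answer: 2013/364 ≈ 5.5302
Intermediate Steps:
E(Z, K) = -K (E(Z, K) = (K + K) + K*(-3) = 2*K - 3*K = -K)
a(t, S) = -t + S*t (a(t, S) = S*t - t = -t + S*t)
(a(49, 27) - 3287)/((-29 - 21)**2 - 2864) = (49*(-1 + 27) - 3287)/((-29 - 21)**2 - 2864) = (49*26 - 3287)/((-50)**2 - 2864) = (1274 - 3287)/(2500 - 2864) = -2013/(-364) = -2013*(-1/364) = 2013/364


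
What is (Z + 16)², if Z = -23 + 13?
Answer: 36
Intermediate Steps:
Z = -10
(Z + 16)² = (-10 + 16)² = 6² = 36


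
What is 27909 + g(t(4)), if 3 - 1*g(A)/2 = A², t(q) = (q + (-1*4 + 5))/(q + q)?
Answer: 893255/32 ≈ 27914.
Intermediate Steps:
t(q) = (1 + q)/(2*q) (t(q) = (q + (-4 + 5))/((2*q)) = (q + 1)*(1/(2*q)) = (1 + q)*(1/(2*q)) = (1 + q)/(2*q))
g(A) = 6 - 2*A²
27909 + g(t(4)) = 27909 + (6 - 2*(1 + 4)²/64) = 27909 + (6 - 2*((½)*(¼)*5)²) = 27909 + (6 - 2*(5/8)²) = 27909 + (6 - 2*25/64) = 27909 + (6 - 25/32) = 27909 + 167/32 = 893255/32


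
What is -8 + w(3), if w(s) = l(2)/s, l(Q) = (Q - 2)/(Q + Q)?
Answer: -8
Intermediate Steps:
l(Q) = (-2 + Q)/(2*Q) (l(Q) = (-2 + Q)/((2*Q)) = (-2 + Q)*(1/(2*Q)) = (-2 + Q)/(2*Q))
w(s) = 0 (w(s) = ((1/2)*(-2 + 2)/2)/s = ((1/2)*(1/2)*0)/s = 0/s = 0)
-8 + w(3) = -8 + 0 = -8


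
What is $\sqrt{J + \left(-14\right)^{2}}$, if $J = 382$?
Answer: $17 \sqrt{2} \approx 24.042$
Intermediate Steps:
$\sqrt{J + \left(-14\right)^{2}} = \sqrt{382 + \left(-14\right)^{2}} = \sqrt{382 + 196} = \sqrt{578} = 17 \sqrt{2}$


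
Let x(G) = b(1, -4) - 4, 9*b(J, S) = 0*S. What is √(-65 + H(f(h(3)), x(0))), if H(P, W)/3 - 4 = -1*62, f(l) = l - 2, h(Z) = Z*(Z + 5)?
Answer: I*√239 ≈ 15.46*I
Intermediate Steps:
b(J, S) = 0 (b(J, S) = (0*S)/9 = (⅑)*0 = 0)
h(Z) = Z*(5 + Z)
f(l) = -2 + l
x(G) = -4 (x(G) = 0 - 4 = -4)
H(P, W) = -174 (H(P, W) = 12 + 3*(-1*62) = 12 + 3*(-62) = 12 - 186 = -174)
√(-65 + H(f(h(3)), x(0))) = √(-65 - 174) = √(-239) = I*√239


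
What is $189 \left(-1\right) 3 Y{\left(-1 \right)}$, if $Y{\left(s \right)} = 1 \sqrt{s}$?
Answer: $- 567 i \approx - 567.0 i$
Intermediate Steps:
$Y{\left(s \right)} = \sqrt{s}$
$189 \left(-1\right) 3 Y{\left(-1 \right)} = 189 \left(-1\right) 3 \sqrt{-1} = 189 \left(- 3 i\right) = - 567 i$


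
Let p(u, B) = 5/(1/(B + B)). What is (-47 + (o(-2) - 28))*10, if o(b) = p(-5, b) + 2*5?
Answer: -850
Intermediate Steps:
p(u, B) = 10*B (p(u, B) = 5/(1/(2*B)) = 5/((1/(2*B))) = 5*(2*B) = 10*B)
o(b) = 10 + 10*b (o(b) = 10*b + 2*5 = 10*b + 10 = 10 + 10*b)
(-47 + (o(-2) - 28))*10 = (-47 + ((10 + 10*(-2)) - 28))*10 = (-47 + ((10 - 20) - 28))*10 = (-47 + (-10 - 28))*10 = (-47 - 38)*10 = -85*10 = -850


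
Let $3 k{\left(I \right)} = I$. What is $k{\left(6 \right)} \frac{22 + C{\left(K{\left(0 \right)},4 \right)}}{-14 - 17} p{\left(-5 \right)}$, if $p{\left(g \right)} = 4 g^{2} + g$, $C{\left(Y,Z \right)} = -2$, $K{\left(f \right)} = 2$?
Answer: $- \frac{3800}{31} \approx -122.58$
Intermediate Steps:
$p{\left(g \right)} = g + 4 g^{2}$
$k{\left(I \right)} = \frac{I}{3}$
$k{\left(6 \right)} \frac{22 + C{\left(K{\left(0 \right)},4 \right)}}{-14 - 17} p{\left(-5 \right)} = \frac{1}{3} \cdot 6 \frac{22 - 2}{-14 - 17} \left(- 5 \left(1 + 4 \left(-5\right)\right)\right) = 2 \frac{20}{-31} \left(- 5 \left(1 - 20\right)\right) = 2 \cdot 20 \left(- \frac{1}{31}\right) \left(\left(-5\right) \left(-19\right)\right) = 2 \left(- \frac{20}{31}\right) 95 = \left(- \frac{40}{31}\right) 95 = - \frac{3800}{31}$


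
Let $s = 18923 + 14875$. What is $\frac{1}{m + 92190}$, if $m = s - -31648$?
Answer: $\frac{1}{157636} \approx 6.3437 \cdot 10^{-6}$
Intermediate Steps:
$s = 33798$
$m = 65446$ ($m = 33798 - -31648 = 33798 + 31648 = 65446$)
$\frac{1}{m + 92190} = \frac{1}{65446 + 92190} = \frac{1}{157636}$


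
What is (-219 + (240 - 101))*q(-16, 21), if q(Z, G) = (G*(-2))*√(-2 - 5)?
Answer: 3360*I*√7 ≈ 8889.7*I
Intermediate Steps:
q(Z, G) = -2*I*G*√7 (q(Z, G) = (-2*G)*√(-7) = (-2*G)*(I*√7) = -2*I*G*√7)
(-219 + (240 - 101))*q(-16, 21) = (-219 + (240 - 101))*(-2*I*21*√7) = (-219 + 139)*(-42*I*√7) = -(-3360)*I*√7 = 3360*I*√7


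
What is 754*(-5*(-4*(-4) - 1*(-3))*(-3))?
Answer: 214890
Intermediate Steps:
754*(-5*(-4*(-4) - 1*(-3))*(-3)) = 754*(-5*(16 + 3)*(-3)) = 754*(-5*19*(-3)) = 754*(-95*(-3)) = 754*285 = 214890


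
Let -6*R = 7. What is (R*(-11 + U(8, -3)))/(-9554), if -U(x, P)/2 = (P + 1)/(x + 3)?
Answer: -273/210188 ≈ -0.0012988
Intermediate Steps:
R = -7/6 (R = -1/6*7 = -7/6 ≈ -1.1667)
U(x, P) = -2*(1 + P)/(3 + x) (U(x, P) = -2*(P + 1)/(x + 3) = -2*(1 + P)/(3 + x))
(R*(-11 + U(8, -3)))/(-9554) = -7*(-11 + 2*(-1 - 1*(-3))/(3 + 8))/6/(-9554) = -7*(-11 + 2*(-1 + 3)/11)/6*(-1/9554) = -7*(-11 + 2*(1/11)*2)/6*(-1/9554) = -7*(-11 + 4/11)/6*(-1/9554) = -7/6*(-117/11)*(-1/9554) = (273/22)*(-1/9554) = -273/210188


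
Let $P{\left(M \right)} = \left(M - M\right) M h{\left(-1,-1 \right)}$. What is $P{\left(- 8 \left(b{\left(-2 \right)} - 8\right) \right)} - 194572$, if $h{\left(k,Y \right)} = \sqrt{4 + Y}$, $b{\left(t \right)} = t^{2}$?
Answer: $-194572$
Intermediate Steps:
$P{\left(M \right)} = 0$ ($P{\left(M \right)} = \left(M - M\right) M \sqrt{4 - 1} = 0 M \sqrt{3} = 0 \sqrt{3} = 0$)
$P{\left(- 8 \left(b{\left(-2 \right)} - 8\right) \right)} - 194572 = 0 - 194572 = -194572$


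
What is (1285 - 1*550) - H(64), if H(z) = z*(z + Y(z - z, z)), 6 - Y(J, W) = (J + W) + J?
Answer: 351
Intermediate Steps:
Y(J, W) = 6 - W - 2*J (Y(J, W) = 6 - ((J + W) + J) = 6 - (W + 2*J) = 6 + (-W - 2*J) = 6 - W - 2*J)
H(z) = 6*z (H(z) = z*(z + (6 - z - 2*(z - z))) = z*(z + (6 - z - 2*0)) = z*(z + (6 - z + 0)) = z*(z + (6 - z)) = z*6 = 6*z)
(1285 - 1*550) - H(64) = (1285 - 1*550) - 6*64 = (1285 - 550) - 1*384 = 735 - 384 = 351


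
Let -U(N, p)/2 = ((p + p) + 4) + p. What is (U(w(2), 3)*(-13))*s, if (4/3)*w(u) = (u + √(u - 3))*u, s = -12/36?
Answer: -338/3 ≈ -112.67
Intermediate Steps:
s = -⅓ (s = -12*1/36 = -⅓ ≈ -0.33333)
w(u) = 3*u*(u + √(-3 + u))/4 (w(u) = 3*((u + √(u - 3))*u)/4 = 3*((u + √(-3 + u))*u)/4 = 3*(u*(u + √(-3 + u)))/4 = 3*u*(u + √(-3 + u))/4)
U(N, p) = -8 - 6*p (U(N, p) = -2*(((p + p) + 4) + p) = -2*((2*p + 4) + p) = -2*((4 + 2*p) + p) = -2*(4 + 3*p) = -8 - 6*p)
(U(w(2), 3)*(-13))*s = ((-8 - 6*3)*(-13))*(-⅓) = ((-8 - 18)*(-13))*(-⅓) = -26*(-13)*(-⅓) = 338*(-⅓) = -338/3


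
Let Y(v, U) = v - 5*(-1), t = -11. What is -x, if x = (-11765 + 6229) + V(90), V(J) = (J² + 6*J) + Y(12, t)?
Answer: -3121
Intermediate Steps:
Y(v, U) = 5 + v (Y(v, U) = v + 5 = 5 + v)
V(J) = 17 + J² + 6*J (V(J) = (J² + 6*J) + (5 + 12) = (J² + 6*J) + 17 = 17 + J² + 6*J)
x = 3121 (x = (-11765 + 6229) + (17 + 90² + 6*90) = -5536 + (17 + 8100 + 540) = -5536 + 8657 = 3121)
-x = -1*3121 = -3121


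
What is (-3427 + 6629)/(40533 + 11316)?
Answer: 3202/51849 ≈ 0.061756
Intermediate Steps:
(-3427 + 6629)/(40533 + 11316) = 3202/51849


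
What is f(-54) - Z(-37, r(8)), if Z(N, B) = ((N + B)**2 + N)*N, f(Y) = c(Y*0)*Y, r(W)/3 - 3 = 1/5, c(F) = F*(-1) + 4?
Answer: 654828/25 ≈ 26193.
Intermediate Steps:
c(F) = 4 - F (c(F) = -F + 4 = 4 - F)
r(W) = 48/5 (r(W) = 9 + 3/5 = 48/5)
f(Y) = 4*Y (f(Y) = (4 - Y*0)*Y = (4 - 1*0)*Y = (4 + 0)*Y = 4*Y)
Z(N, B) = N*(N + (B + N)**2) (Z(N, B) = ((B + N)**2 + N)*N = (N + (B + N)**2)*N = N*(N + (B + N)**2))
f(-54) - Z(-37, r(8)) = 4*(-54) - (-37)*(-37 + (48/5 - 37)**2) = -216 - (-37)*(-37 + (-137/5)**2) = -216 - (-37)*(-37 + 18769/25) = -216 - (-37)*17844/25 = -216 - 1*(-660228/25) = -216 + 660228/25 = 654828/25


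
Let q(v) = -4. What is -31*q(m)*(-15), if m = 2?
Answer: -1860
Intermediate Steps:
-31*q(m)*(-15) = -31*(-4)*(-15) = 124*(-15) = -1860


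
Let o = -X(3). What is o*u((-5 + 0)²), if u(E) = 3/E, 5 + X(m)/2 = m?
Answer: 12/25 ≈ 0.48000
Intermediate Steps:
X(m) = -10 + 2*m
o = 4 (o = -(-10 + 2*3) = -(-10 + 6) = -1*(-4) = 4)
o*u((-5 + 0)²) = 4*(3/((-5 + 0)²)) = 4*(3/((-5)²)) = 4*(3/25) = 12/25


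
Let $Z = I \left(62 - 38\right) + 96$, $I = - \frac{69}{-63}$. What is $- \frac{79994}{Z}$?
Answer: $- \frac{279979}{428} \approx -654.16$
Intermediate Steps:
$I = \frac{23}{21}$ ($I = \left(-69\right) \left(- \frac{1}{63}\right) = \frac{23}{21} \approx 1.0952$)
$Z = \frac{856}{7}$ ($Z = \frac{23 \left(62 - 38\right)}{21} + 96 = \frac{23}{21} \cdot 24 + 96 = \frac{184}{7} + 96 = \frac{856}{7} \approx 122.29$)
$- \frac{79994}{Z} = - \frac{79994}{\frac{856}{7}} = \left(-79994\right) \frac{7}{856} = - \frac{279979}{428}$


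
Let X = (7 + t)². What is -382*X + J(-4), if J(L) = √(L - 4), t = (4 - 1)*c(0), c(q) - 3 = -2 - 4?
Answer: -1528 + 2*I*√2 ≈ -1528.0 + 2.8284*I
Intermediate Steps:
c(q) = -3 (c(q) = 3 + (-2 - 4) = 3 - 6 = -3)
t = -9 (t = (4 - 1)*(-3) = 3*(-3) = -9)
X = 4 (X = (7 - 9)² = (-2)² = 4)
J(L) = √(-4 + L)
-382*X + J(-4) = -382*4 + √(-4 - 4) = -1528 + √(-8) = -1528 + 2*I*√2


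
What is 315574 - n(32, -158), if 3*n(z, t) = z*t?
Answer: 951778/3 ≈ 3.1726e+5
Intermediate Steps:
n(z, t) = t*z/3 (n(z, t) = (z*t)/3 = (t*z)/3 = t*z/3)
315574 - n(32, -158) = 315574 - (-158)*32/3 = 315574 - 1*(-5056/3) = 315574 + 5056/3 = 951778/3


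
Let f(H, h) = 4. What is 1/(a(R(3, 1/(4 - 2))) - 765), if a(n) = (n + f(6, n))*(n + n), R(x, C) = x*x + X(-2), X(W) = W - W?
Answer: -1/531 ≈ -0.0018832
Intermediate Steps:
X(W) = 0
R(x, C) = x² (R(x, C) = x*x + 0 = x² + 0 = x²)
a(n) = 2*n*(4 + n) (a(n) = (n + 4)*(n + n) = (4 + n)*(2*n) = 2*n*(4 + n))
1/(a(R(3, 1/(4 - 2))) - 765) = 1/(2*3²*(4 + 3²) - 765) = 1/(2*9*(4 + 9) - 765) = 1/(2*9*13 - 765) = 1/(234 - 765) = 1/(-531) = -1/531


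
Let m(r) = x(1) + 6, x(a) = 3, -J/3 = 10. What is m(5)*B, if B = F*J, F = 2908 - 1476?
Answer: -386640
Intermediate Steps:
J = -30 (J = -3*10 = -30)
F = 1432
B = -42960 (B = 1432*(-30) = -42960)
m(r) = 9 (m(r) = 3 + 6 = 9)
m(5)*B = 9*(-42960) = -386640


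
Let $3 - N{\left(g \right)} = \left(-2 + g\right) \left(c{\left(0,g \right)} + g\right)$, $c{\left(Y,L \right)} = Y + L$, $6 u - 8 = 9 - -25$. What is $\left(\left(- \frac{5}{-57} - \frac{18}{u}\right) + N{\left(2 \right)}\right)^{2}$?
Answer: $\frac{42436}{159201} \approx 0.26656$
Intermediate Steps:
$u = 7$ ($u = \frac{4}{3} + \frac{9 - -25}{6} = \frac{4}{3} + \frac{9 + 25}{6} = \frac{4}{3} + \frac{1}{6} \cdot 34 = \frac{4}{3} + \frac{17}{3} = 7$)
$c{\left(Y,L \right)} = L + Y$
$N{\left(g \right)} = 3 - 2 g \left(-2 + g\right)$ ($N{\left(g \right)} = 3 - \left(-2 + g\right) \left(\left(g + 0\right) + g\right) = 3 - \left(-2 + g\right) \left(g + g\right) = 3 - \left(-2 + g\right) 2 g = 3 - 2 g \left(-2 + g\right)$)
$\left(\left(- \frac{5}{-57} - \frac{18}{u}\right) + N{\left(2 \right)}\right)^{2} = \left(\left(- \frac{5}{-57} - \frac{18}{7}\right) + \left(3 - 2 \cdot 2^{2} + 4 \cdot 2\right)\right)^{2} = \left(\left(\left(-5\right) \left(- \frac{1}{57}\right) - \frac{18}{7}\right) + \left(3 - 8 + 8\right)\right)^{2} = \left(\left(\frac{5}{57} - \frac{18}{7}\right) + \left(3 - 8 + 8\right)\right)^{2} = \left(- \frac{991}{399} + 3\right)^{2} = \left(\frac{206}{399}\right)^{2} = \frac{42436}{159201}$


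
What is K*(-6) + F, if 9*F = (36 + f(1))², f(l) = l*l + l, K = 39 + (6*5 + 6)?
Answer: -2606/9 ≈ -289.56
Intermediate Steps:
K = 75 (K = 39 + (30 + 6) = 39 + 36 = 75)
f(l) = l + l² (f(l) = l² + l = l + l²)
F = 1444/9 (F = (36 + 1*(1 + 1))²/9 = (36 + 1*2)²/9 = (36 + 2)²/9 = (⅑)*38² = (⅑)*1444 = 1444/9 ≈ 160.44)
K*(-6) + F = 75*(-6) + 1444/9 = -450 + 1444/9 = -2606/9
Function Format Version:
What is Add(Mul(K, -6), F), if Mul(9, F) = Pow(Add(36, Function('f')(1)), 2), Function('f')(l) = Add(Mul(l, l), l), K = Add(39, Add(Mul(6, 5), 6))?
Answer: Rational(-2606, 9) ≈ -289.56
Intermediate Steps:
K = 75 (K = Add(39, Add(30, 6)) = Add(39, 36) = 75)
Function('f')(l) = Add(l, Pow(l, 2)) (Function('f')(l) = Add(Pow(l, 2), l) = Add(l, Pow(l, 2)))
F = Rational(1444, 9) (F = Mul(Rational(1, 9), Pow(Add(36, Mul(1, Add(1, 1))), 2)) = Mul(Rational(1, 9), Pow(Add(36, Mul(1, 2)), 2)) = Mul(Rational(1, 9), Pow(Add(36, 2), 2)) = Mul(Rational(1, 9), Pow(38, 2)) = Mul(Rational(1, 9), 1444) = Rational(1444, 9) ≈ 160.44)
Add(Mul(K, -6), F) = Add(Mul(75, -6), Rational(1444, 9)) = Add(-450, Rational(1444, 9)) = Rational(-2606, 9)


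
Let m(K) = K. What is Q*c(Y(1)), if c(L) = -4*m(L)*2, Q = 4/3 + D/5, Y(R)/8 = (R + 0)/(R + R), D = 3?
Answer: -928/15 ≈ -61.867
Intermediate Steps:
Y(R) = 4 (Y(R) = 8*((R + 0)/(R + R)) = 8*(R/((2*R))) = 8*(R*(1/(2*R))) = 8*(1/2) = 4)
Q = 29/15 (Q = 4/3 + 3/5 = 29/15 ≈ 1.9333)
c(L) = -8*L (c(L) = -4*L*2 = -8*L)
Q*c(Y(1)) = 29*(-8*4)/15 = (29/15)*(-32) = -928/15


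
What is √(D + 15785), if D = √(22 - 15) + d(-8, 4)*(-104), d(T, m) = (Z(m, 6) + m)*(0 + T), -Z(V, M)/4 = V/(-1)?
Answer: √(32425 + √7) ≈ 180.08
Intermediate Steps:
Z(V, M) = 4*V (Z(V, M) = -4*V/(-1) = -4*V*(-1) = -(-4)*V = 4*V)
d(T, m) = 5*T*m (d(T, m) = (4*m + m)*(0 + T) = (5*m)*T = 5*T*m)
D = 16640 + √7 (D = √(22 - 15) + (5*(-8)*4)*(-104) = √7 - 160*(-104) = √7 + 16640 = 16640 + √7 ≈ 16643.)
√(D + 15785) = √((16640 + √7) + 15785) = √(32425 + √7)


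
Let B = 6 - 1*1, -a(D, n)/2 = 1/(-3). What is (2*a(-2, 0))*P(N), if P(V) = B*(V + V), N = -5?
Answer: -200/3 ≈ -66.667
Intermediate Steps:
a(D, n) = 2/3 (a(D, n) = -2/(-3) = -2*(-1/3) = 2/3)
B = 5 (B = 6 - 1 = 5)
P(V) = 10*V (P(V) = 5*(V + V) = 5*(2*V) = 10*V)
(2*a(-2, 0))*P(N) = (2*(2/3))*(10*(-5)) = (4/3)*(-50) = -200/3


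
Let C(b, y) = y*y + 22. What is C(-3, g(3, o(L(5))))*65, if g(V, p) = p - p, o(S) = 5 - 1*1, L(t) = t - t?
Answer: 1430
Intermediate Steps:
L(t) = 0
o(S) = 4 (o(S) = 5 - 1 = 4)
g(V, p) = 0
C(b, y) = 22 + y**2 (C(b, y) = y**2 + 22 = 22 + y**2)
C(-3, g(3, o(L(5))))*65 = (22 + 0**2)*65 = (22 + 0)*65 = 22*65 = 1430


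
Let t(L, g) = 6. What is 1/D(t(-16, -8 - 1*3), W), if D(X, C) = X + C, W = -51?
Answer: -1/45 ≈ -0.022222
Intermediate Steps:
D(X, C) = C + X
1/D(t(-16, -8 - 1*3), W) = 1/(-51 + 6) = 1/(-45) = -1/45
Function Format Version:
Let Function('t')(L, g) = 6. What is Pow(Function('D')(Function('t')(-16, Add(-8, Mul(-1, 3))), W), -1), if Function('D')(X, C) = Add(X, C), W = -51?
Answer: Rational(-1, 45) ≈ -0.022222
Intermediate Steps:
Function('D')(X, C) = Add(C, X)
Pow(Function('D')(Function('t')(-16, Add(-8, Mul(-1, 3))), W), -1) = Pow(Add(-51, 6), -1) = Pow(-45, -1) = Rational(-1, 45)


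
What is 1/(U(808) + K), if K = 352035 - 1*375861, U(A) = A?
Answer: -1/23018 ≈ -4.3444e-5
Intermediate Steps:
K = -23826 (K = 352035 - 375861 = -23826)
1/(U(808) + K) = 1/(808 - 23826) = 1/(-23018) = -1/23018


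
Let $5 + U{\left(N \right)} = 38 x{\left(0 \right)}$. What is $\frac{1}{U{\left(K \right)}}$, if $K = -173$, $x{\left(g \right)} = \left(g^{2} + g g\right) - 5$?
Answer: $- \frac{1}{195} \approx -0.0051282$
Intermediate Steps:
$x{\left(g \right)} = -5 + 2 g^{2}$ ($x{\left(g \right)} = \left(g^{2} + g^{2}\right) - 5 = 2 g^{2} - 5 = -5 + 2 g^{2}$)
$U{\left(N \right)} = -195$ ($U{\left(N \right)} = -5 + 38 \left(-5 + 2 \cdot 0^{2}\right) = -5 + 38 \left(-5 + 2 \cdot 0\right) = -5 + 38 \left(-5 + 0\right) = -5 + 38 \left(-5\right) = -5 - 190 = -195$)
$\frac{1}{U{\left(K \right)}} = \frac{1}{-195} = - \frac{1}{195}$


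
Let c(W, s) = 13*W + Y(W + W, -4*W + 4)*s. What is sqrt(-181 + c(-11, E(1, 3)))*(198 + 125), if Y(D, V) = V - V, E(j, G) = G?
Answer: 5814*I ≈ 5814.0*I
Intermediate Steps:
Y(D, V) = 0
c(W, s) = 13*W (c(W, s) = 13*W + 0*s = 13*W + 0 = 13*W)
sqrt(-181 + c(-11, E(1, 3)))*(198 + 125) = sqrt(-181 + 13*(-11))*(198 + 125) = sqrt(-181 - 143)*323 = sqrt(-324)*323 = (18*I)*323 = 5814*I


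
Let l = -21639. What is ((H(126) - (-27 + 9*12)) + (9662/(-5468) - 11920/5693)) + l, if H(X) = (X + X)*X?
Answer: 156084597021/15564662 ≈ 10028.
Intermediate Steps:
H(X) = 2*X² (H(X) = (2*X)*X = 2*X²)
((H(126) - (-27 + 9*12)) + (9662/(-5468) - 11920/5693)) + l = ((2*126² - (-27 + 9*12)) + (9662/(-5468) - 11920/5693)) - 21639 = ((2*15876 - (-27 + 108)) + (9662*(-1/5468) - 11920*1/5693)) - 21639 = ((31752 - 1*81) + (-4831/2734 - 11920/5693)) - 21639 = ((31752 - 81) - 60092163/15564662) - 21639 = (31671 - 60092163/15564662) - 21639 = 492888318039/15564662 - 21639 = 156084597021/15564662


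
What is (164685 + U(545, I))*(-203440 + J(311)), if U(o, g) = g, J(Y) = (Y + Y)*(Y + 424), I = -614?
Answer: 41629734830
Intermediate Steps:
J(Y) = 2*Y*(424 + Y) (J(Y) = (2*Y)*(424 + Y) = 2*Y*(424 + Y))
(164685 + U(545, I))*(-203440 + J(311)) = (164685 - 614)*(-203440 + 2*311*(424 + 311)) = 164071*(-203440 + 2*311*735) = 164071*(-203440 + 457170) = 164071*253730 = 41629734830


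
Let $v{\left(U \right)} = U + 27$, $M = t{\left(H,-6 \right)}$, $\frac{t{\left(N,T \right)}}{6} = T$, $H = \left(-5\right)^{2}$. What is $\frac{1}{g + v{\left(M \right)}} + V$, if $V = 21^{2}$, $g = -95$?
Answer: $\frac{45863}{104} \approx 440.99$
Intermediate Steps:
$H = 25$
$t{\left(N,T \right)} = 6 T$
$M = -36$ ($M = 6 \left(-6\right) = -36$)
$v{\left(U \right)} = 27 + U$
$V = 441$
$\frac{1}{g + v{\left(M \right)}} + V = \frac{1}{-95 + \left(27 - 36\right)} + 441 = \frac{1}{-95 - 9} + 441 = \frac{1}{-104} + 441 = - \frac{1}{104} + 441 = \frac{45863}{104}$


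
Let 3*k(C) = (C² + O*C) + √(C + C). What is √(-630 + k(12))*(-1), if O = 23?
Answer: -I*√(4410 - 6*√6)/3 ≈ -22.099*I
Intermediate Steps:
k(C) = C²/3 + 23*C/3 + √2*√C/3 (k(C) = ((C² + 23*C) + √(C + C))/3 = ((C² + 23*C) + √(2*C))/3 = ((C² + 23*C) + √2*√C)/3 = (C² + 23*C + √2*√C)/3 = C²/3 + 23*C/3 + √2*√C/3)
√(-630 + k(12))*(-1) = √(-630 + ((⅓)*12² + (23/3)*12 + √2*√12/3))*(-1) = √(-630 + ((⅓)*144 + 92 + √2*(2*√3)/3))*(-1) = √(-630 + (48 + 92 + 2*√6/3))*(-1) = √(-630 + (140 + 2*√6/3))*(-1) = √(-490 + 2*√6/3)*(-1) = -√(-490 + 2*√6/3)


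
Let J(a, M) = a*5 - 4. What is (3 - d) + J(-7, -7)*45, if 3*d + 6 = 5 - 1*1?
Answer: -5254/3 ≈ -1751.3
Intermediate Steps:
J(a, M) = -4 + 5*a (J(a, M) = 5*a - 4 = -4 + 5*a)
d = -2/3 (d = -2 + (5 - 1*1)/3 = -2 + (5 - 1)/3 = -2 + (1/3)*4 = -2 + 4/3 = -2/3 ≈ -0.66667)
(3 - d) + J(-7, -7)*45 = (3 - 1*(-2/3)) + (-4 + 5*(-7))*45 = (3 + 2/3) + (-4 - 35)*45 = 11/3 - 39*45 = 11/3 - 1755 = -5254/3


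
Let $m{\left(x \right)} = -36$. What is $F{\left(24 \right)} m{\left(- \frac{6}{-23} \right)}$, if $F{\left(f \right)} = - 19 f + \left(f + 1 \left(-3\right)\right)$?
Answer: $15660$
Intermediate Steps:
$F{\left(f \right)} = -3 - 18 f$ ($F{\left(f \right)} = - 19 f + \left(f - 3\right) = - 19 f + \left(-3 + f\right) = -3 - 18 f$)
$F{\left(24 \right)} m{\left(- \frac{6}{-23} \right)} = \left(-3 - 432\right) \left(-36\right) = \left(-435\right) \left(-36\right) = 15660$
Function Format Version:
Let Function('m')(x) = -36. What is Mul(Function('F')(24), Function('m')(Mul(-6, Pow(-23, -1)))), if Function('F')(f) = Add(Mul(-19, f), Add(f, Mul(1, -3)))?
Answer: 15660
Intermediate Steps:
Function('F')(f) = Add(-3, Mul(-18, f)) (Function('F')(f) = Add(Mul(-19, f), Add(f, -3)) = Add(Mul(-19, f), Add(-3, f)) = Add(-3, Mul(-18, f)))
Mul(Function('F')(24), Function('m')(Mul(-6, Pow(-23, -1)))) = Mul(Add(-3, Mul(-18, 24)), -36) = Mul(Add(-3, -432), -36) = Mul(-435, -36) = 15660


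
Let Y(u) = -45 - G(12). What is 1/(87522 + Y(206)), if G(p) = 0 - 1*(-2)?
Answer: 1/87475 ≈ 1.1432e-5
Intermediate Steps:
G(p) = 2 (G(p) = 0 + 2 = 2)
Y(u) = -47 (Y(u) = -45 - 1*2 = -45 - 2 = -47)
1/(87522 + Y(206)) = 1/(87522 - 47) = 1/87475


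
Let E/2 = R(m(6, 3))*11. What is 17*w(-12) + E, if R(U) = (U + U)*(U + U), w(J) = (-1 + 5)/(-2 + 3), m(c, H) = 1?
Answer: 156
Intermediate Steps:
w(J) = 4 (w(J) = 4/1 = 4*1 = 4)
R(U) = 4*U² (R(U) = (2*U)*(2*U) = 4*U²)
E = 88 (E = 2*((4*1²)*11) = 2*((4*1)*11) = 2*(4*11) = 2*44 = 88)
17*w(-12) + E = 17*4 + 88 = 68 + 88 = 156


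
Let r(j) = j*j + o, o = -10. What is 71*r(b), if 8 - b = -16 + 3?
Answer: 30601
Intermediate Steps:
b = 21 (b = 8 - (-16 + 3) = 8 - 1*(-13) = 8 + 13 = 21)
r(j) = -10 + j**2 (r(j) = j*j - 10 = j**2 - 10 = -10 + j**2)
71*r(b) = 71*(-10 + 21**2) = 71*(-10 + 441) = 71*431 = 30601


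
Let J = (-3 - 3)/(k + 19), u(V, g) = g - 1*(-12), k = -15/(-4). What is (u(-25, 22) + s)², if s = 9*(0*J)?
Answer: 1156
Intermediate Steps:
k = 15/4 (k = -15*(-¼) = 15/4 ≈ 3.7500)
u(V, g) = 12 + g (u(V, g) = g + 12 = 12 + g)
J = -24/91 (J = (-3 - 3)/(15/4 + 19) = -6/91/4 = -6*4/91 = -24/91 ≈ -0.26374)
s = 0 (s = 9*(0*(-24/91)) = 9*0 = 0)
(u(-25, 22) + s)² = ((12 + 22) + 0)² = (34 + 0)² = 34² = 1156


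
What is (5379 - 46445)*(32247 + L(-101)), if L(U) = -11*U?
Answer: -1369879628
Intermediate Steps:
(5379 - 46445)*(32247 + L(-101)) = (5379 - 46445)*(32247 - 11*(-101)) = -41066*(32247 + 1111) = -41066*33358 = -1369879628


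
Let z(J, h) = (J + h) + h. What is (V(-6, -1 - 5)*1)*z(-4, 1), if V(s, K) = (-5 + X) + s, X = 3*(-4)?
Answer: 46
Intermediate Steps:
X = -12
z(J, h) = J + 2*h
V(s, K) = -17 + s (V(s, K) = (-5 - 12) + s = -17 + s)
(V(-6, -1 - 5)*1)*z(-4, 1) = ((-17 - 6)*1)*(-4 + 2*1) = (-23*1)*(-4 + 2) = -23*(-2) = 46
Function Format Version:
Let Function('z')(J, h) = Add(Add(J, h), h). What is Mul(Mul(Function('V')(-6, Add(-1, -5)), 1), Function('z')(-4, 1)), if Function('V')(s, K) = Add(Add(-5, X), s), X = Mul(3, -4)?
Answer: 46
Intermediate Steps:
X = -12
Function('z')(J, h) = Add(J, Mul(2, h))
Function('V')(s, K) = Add(-17, s) (Function('V')(s, K) = Add(Add(-5, -12), s) = Add(-17, s))
Mul(Mul(Function('V')(-6, Add(-1, -5)), 1), Function('z')(-4, 1)) = Mul(Mul(Add(-17, -6), 1), Add(-4, Mul(2, 1))) = Mul(Mul(-23, 1), Add(-4, 2)) = Mul(-23, -2) = 46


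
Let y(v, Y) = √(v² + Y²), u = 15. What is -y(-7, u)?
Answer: -√274 ≈ -16.553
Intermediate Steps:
y(v, Y) = √(Y² + v²)
-y(-7, u) = -√(15² + (-7)²) = -√(225 + 49) = -√274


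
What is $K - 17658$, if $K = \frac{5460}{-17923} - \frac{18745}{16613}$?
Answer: $- \frac{5258180914357}{297754799} \approx -17659.0$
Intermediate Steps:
$K = - \frac{426673615}{297754799}$ ($K = 5460 \left(- \frac{1}{17923}\right) - \frac{18745}{16613} = - \frac{5460}{17923} - \frac{18745}{16613} = - \frac{426673615}{297754799} \approx -1.433$)
$K - 17658 = - \frac{426673615}{297754799} - 17658 = - \frac{5258180914357}{297754799}$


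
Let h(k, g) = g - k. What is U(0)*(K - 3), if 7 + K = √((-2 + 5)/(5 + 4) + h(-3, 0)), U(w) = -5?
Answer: 50 - 5*√30/3 ≈ 40.871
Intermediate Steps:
K = -7 + √30/3 (K = -7 + √((-2 + 5)/(5 + 4) + (0 - 1*(-3))) = -7 + √(3/9 + (0 + 3)) = -7 + √(3*(⅑) + 3) = -7 + √(⅓ + 3) = -7 + √(10/3) = -7 + √30/3 ≈ -5.1743)
U(0)*(K - 3) = -5*((-7 + √30/3) - 3) = -5*(-10 + √30/3) = 50 - 5*√30/3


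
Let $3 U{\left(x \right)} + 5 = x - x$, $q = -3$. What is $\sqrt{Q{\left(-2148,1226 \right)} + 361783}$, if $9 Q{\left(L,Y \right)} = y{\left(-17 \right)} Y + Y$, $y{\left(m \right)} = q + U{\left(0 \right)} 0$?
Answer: $\frac{\sqrt{3253595}}{3} \approx 601.26$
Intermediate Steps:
$U{\left(x \right)} = - \frac{5}{3}$ ($U{\left(x \right)} = - \frac{5}{3} + \frac{x - x}{3} = - \frac{5}{3} + \frac{1}{3} \cdot 0 = - \frac{5}{3} + 0 = - \frac{5}{3}$)
$y{\left(m \right)} = -3$ ($y{\left(m \right)} = -3 - 0 = -3 + 0 = -3$)
$Q{\left(L,Y \right)} = - \frac{2 Y}{9}$ ($Q{\left(L,Y \right)} = \frac{- 3 Y + Y}{9} = \frac{\left(-2\right) Y}{9} = - \frac{2 Y}{9}$)
$\sqrt{Q{\left(-2148,1226 \right)} + 361783} = \sqrt{\left(- \frac{2}{9}\right) 1226 + 361783} = \sqrt{- \frac{2452}{9} + 361783} = \sqrt{\frac{3253595}{9}} = \frac{\sqrt{3253595}}{3}$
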